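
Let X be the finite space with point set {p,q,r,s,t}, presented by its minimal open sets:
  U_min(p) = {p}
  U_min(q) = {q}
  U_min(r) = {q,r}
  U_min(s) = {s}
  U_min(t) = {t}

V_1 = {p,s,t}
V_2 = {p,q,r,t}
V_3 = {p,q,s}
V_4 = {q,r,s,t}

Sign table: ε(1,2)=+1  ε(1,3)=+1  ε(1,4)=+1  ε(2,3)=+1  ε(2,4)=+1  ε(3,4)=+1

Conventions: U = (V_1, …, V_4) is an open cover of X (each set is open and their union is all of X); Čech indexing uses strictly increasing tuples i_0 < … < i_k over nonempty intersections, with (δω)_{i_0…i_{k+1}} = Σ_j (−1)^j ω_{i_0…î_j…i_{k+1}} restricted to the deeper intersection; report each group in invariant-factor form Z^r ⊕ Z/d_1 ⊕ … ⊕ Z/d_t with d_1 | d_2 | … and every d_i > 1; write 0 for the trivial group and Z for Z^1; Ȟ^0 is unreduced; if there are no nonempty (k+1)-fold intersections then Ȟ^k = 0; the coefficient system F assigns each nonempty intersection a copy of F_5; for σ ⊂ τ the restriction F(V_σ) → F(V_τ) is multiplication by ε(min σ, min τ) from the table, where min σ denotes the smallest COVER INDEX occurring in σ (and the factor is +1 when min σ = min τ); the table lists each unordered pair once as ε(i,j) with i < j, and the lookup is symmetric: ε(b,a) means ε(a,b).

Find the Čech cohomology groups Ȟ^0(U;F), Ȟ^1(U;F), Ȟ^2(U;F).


cover nerve:
  V12={p,t} V13={p,s} V14={s,t} V23={p,q} V24={q,r,t} V34={q,s}
  V123={p} V124={t} V134={s} V234={q}
C dims 4,6,4; δ0: rk_F5 3; δ1: rk_F5 3
Ȟ^0: (4−3)−0=1 ⇒ Z/5
Ȟ^1: (6−3)−3=0 ⇒ 0
Ȟ^2: (4−0)−3=1 ⇒ Z/5

Ȟ^0(U;F) ≅ Z/5; Ȟ^1(U;F) ≅ 0; Ȟ^2(U;F) ≅ Z/5


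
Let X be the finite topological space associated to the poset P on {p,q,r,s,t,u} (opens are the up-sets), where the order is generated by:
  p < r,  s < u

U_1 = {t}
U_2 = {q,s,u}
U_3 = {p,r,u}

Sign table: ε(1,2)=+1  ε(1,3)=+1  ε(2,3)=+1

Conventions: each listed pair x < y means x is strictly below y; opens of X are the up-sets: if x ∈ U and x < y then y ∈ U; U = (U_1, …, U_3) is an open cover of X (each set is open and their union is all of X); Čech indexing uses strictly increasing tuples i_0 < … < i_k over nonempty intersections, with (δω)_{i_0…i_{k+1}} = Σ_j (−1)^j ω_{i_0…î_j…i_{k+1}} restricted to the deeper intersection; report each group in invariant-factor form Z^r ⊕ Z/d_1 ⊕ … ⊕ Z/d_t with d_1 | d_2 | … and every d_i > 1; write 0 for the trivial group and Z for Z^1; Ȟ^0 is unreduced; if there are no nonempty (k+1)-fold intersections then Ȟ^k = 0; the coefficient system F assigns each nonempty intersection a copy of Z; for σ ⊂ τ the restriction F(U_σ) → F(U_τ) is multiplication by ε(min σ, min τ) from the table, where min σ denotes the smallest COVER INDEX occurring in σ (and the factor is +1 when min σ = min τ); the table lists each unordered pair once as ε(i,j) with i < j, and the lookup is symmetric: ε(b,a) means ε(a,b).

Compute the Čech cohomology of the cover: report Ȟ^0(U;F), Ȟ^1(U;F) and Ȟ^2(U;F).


cover nerve:
  U23={u}
C dims 3,1; δ0: rk 1, SNF 1^1
Ȟ^0: (3−1)−0=2 ⇒ Z^2
Ȟ^1: (1−0)−1=0 ⇒ 0
Ȟ^2: (0−0)−0=0 ⇒ 0

Ȟ^0 = Z^2; Ȟ^1 = 0; Ȟ^2 = 0


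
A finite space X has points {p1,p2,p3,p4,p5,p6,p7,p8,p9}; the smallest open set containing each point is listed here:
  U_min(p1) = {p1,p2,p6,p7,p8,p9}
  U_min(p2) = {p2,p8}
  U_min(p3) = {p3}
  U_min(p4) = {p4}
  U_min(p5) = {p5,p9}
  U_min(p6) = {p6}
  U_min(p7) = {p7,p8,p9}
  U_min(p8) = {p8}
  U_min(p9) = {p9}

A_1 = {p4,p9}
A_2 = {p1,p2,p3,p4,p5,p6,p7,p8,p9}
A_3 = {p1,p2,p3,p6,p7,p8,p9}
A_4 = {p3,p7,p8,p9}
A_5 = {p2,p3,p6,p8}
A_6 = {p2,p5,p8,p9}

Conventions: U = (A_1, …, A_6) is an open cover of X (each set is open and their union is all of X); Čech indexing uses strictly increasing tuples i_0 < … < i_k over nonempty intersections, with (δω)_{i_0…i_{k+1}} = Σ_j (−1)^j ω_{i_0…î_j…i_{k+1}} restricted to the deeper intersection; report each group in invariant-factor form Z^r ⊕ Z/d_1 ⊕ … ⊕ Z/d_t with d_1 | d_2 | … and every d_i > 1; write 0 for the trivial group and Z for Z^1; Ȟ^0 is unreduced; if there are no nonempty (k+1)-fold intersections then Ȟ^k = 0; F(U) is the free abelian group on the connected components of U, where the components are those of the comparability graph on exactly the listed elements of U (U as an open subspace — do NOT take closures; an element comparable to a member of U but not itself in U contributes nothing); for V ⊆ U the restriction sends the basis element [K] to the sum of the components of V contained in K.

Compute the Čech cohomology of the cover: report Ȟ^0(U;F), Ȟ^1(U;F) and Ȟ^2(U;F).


Ȟ^0 = Z^3; Ȟ^1 = 0; Ȟ^2 = 0

cover nerve:
  A12={p4,p9} A13={p9} A14={p9} A16={p9} A23={p1,p2,p3,p6,p7,p8,p9} A24={p3,p7,p8,p9} A25={p2,p3,p6,p8} A26={p2,p5,p8,p9} A34={p3,p7,p8,p9} A35={p2,p3,p6,p8} A36={p2,p8,p9} A45={p3,p8} A46={p8,p9} A56={p2,p8}
  A123={p9} A124={p9} A126={p9} A134={p9} A136={p9} A146={p9} A234={p3,p7,p8,p9} A235={p2,p3,p6,p8} A236={p2,p8,p9} A245={p3,p8} A246={p8,p9} A256={p2,p8} A345={p3,p8} A346={p8,p9} A356={p2,p8} A456={p8}
  A1234={p9} A1236={p9} A1246={p9} A1346={p9} A2345={p3,p8} A2346={p8,p9} A2356={p2,p8} A2456={p8} A3456={p8}
  A12346={p9} A23456={p8}
components per intersection:
  A1: {p4} {p9}
  A2: {p1,p2,p5,p6,p7,p8,p9} {p3} {p4}
  A3: {p1,p2,p6,p7,p8,p9} {p3}
  A4: {p3} {p7,p8,p9}
  A5: {p2,p8} {p3} {p6}
  A6: {p2,p8} {p5,p9}
  A12: {p4} {p9}
  A13: {p9}
  A14: {p9}
  A16: {p9}
  A23: {p1,p2,p6,p7,p8,p9} {p3}
  A24: {p3} {p7,p8,p9}
  A25: {p2,p8} {p3} {p6}
  A26: {p2,p8} {p5,p9}
  A34: {p3} {p7,p8,p9}
  A35: {p2,p8} {p3} {p6}
  A36: {p2,p8} {p9}
  A45: {p3} {p8}
  A46: {p8} {p9}
  A56: {p2,p8}
  A123: {p9}
  A124: {p9}
  A126: {p9}
  A134: {p9}
  A136: {p9}
  A146: {p9}
  A234: {p3} {p7,p8,p9}
  A235: {p2,p8} {p3} {p6}
  A236: {p2,p8} {p9}
  A245: {p3} {p8}
  A246: {p8} {p9}
  A256: {p2,p8}
  A345: {p3} {p8}
  A346: {p8} {p9}
  A356: {p2,p8}
  A456: {p8}
  A1234: {p9}
  A1236: {p9}
  A1246: {p9}
  A1346: {p9}
  A2345: {p3} {p8}
  A2346: {p8} {p9}
  A2356: {p2,p8}
  A2456: {p8}
  A3456: {p8}
  A12346: {p9}
  A23456: {p8}
C dims 14,26,24,11; δ0: rk 11, SNF 1^11; δ1: rk 15, SNF 1^15; δ2: rk 9, SNF 1^9
Ȟ^0: (14−11)−0=3 ⇒ Z^3
Ȟ^1: (26−15)−11=0 ⇒ 0
Ȟ^2: (24−9)−15=0 ⇒ 0


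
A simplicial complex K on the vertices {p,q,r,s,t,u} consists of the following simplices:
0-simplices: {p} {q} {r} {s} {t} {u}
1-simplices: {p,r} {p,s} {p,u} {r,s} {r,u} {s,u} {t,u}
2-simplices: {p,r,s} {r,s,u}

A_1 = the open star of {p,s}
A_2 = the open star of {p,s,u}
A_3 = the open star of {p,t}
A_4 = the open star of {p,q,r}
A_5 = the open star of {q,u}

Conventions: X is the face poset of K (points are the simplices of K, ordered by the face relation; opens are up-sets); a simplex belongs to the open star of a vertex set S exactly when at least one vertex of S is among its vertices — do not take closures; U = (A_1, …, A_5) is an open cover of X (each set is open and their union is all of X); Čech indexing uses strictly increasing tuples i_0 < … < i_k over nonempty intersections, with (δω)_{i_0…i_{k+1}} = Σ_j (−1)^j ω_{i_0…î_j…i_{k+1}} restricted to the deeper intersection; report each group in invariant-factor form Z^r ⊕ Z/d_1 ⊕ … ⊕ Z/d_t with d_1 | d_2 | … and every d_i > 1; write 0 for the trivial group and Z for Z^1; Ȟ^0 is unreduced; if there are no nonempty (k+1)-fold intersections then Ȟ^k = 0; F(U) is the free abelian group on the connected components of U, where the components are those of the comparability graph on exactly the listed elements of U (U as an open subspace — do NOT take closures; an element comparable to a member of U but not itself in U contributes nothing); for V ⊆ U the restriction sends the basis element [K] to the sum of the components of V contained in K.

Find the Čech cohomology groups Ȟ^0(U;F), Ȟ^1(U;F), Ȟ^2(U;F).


Ȟ^0 ≅ Z^2, Ȟ^1 ≅ 0 and Ȟ^2 ≅ 0

nerve simplices:
  A1={{p},{s},{p,r},{p,s},{p,u},{r,s},{s,u},{p,r,s},{r,s,u}} A2={{p},{s},{u},{p,r},{p,s},{p,u},{r,s},{r,u},{s,u},{t,u},{p,r,s},{r,s,u}} A3={{p},{t},{p,r},{p,s},{p,u},{t,u},{p,r,s}} A4={{p},{q},{r},{p,r},{p,s},{p,u},{r,s},{r,u},{p,r,s},{r,s,u}} A5={{q},{u},{p,u},{r,u},{s,u},{t,u},{r,s,u}}
  A12={{p},{s},{p,r},{p,s},{p,u},{r,s},{s,u},{p,r,s},{r,s,u}} A13={{p},{p,r},{p,s},{p,u},{p,r,s}} A14={{p},{p,r},{p,s},{p,u},{r,s},{p,r,s},{r,s,u}} A15={{p,u},{s,u},{r,s,u}} A23={{p},{p,r},{p,s},{p,u},{t,u},{p,r,s}} A24={{p},{p,r},{p,s},{p,u},{r,s},{r,u},{p,r,s},{r,s,u}} A25={{u},{p,u},{r,u},{s,u},{t,u},{r,s,u}} A34={{p},{p,r},{p,s},{p,u},{p,r,s}} A35={{p,u},{t,u}} A45={{q},{p,u},{r,u},{r,s,u}}
  A123={{p},{p,r},{p,s},{p,u},{p,r,s}} A124={{p},{p,r},{p,s},{p,u},{r,s},{p,r,s},{r,s,u}} A125={{p,u},{s,u},{r,s,u}} A134={{p},{p,r},{p,s},{p,u},{p,r,s}} A135={{p,u}} A145={{p,u},{r,s,u}} A234={{p},{p,r},{p,s},{p,u},{p,r,s}} A235={{p,u},{t,u}} A245={{p,u},{r,u},{r,s,u}} A345={{p,u}}
  A1234={{p},{p,r},{p,s},{p,u},{p,r,s}} A1235={{p,u}} A1245={{p,u},{r,s,u}} A1345={{p,u}} A2345={{p,u}}
  A12345={{p,u}}
components per intersection:
  A1: {{p},{s},{p,r},{p,s},{p,u},{r,s},{s,u},{p,r,s},{r,s,u}}
  A2: {{p},{s},{u},{p,r},{p,s},{p,u},{r,s},{r,u},{s,u},{t,u},{p,r,s},{r,s,u}}
  A3: {{p},{p,r},{p,s},{p,u},{p,r,s}} {{t},{t,u}}
  A4: {{p},{r},{p,r},{p,s},{p,u},{r,s},{r,u},{p,r,s},{r,s,u}} {{q}}
  A5: {{q}} {{u},{p,u},{r,u},{s,u},{t,u},{r,s,u}}
  A12: {{p},{s},{p,r},{p,s},{p,u},{r,s},{s,u},{p,r,s},{r,s,u}}
  A13: {{p},{p,r},{p,s},{p,u},{p,r,s}}
  A14: {{p},{p,r},{p,s},{p,u},{r,s},{p,r,s},{r,s,u}}
  A15: {{p,u}} {{s,u},{r,s,u}}
  A23: {{p},{p,r},{p,s},{p,u},{p,r,s}} {{t,u}}
  A24: {{p},{p,r},{p,s},{p,u},{r,s},{r,u},{p,r,s},{r,s,u}}
  A25: {{u},{p,u},{r,u},{s,u},{t,u},{r,s,u}}
  A34: {{p},{p,r},{p,s},{p,u},{p,r,s}}
  A35: {{p,u}} {{t,u}}
  A45: {{q}} {{p,u}} {{r,u},{r,s,u}}
  A123: {{p},{p,r},{p,s},{p,u},{p,r,s}}
  A124: {{p},{p,r},{p,s},{p,u},{r,s},{p,r,s},{r,s,u}}
  A125: {{p,u}} {{s,u},{r,s,u}}
  A134: {{p},{p,r},{p,s},{p,u},{p,r,s}}
  A135: {{p,u}}
  A145: {{p,u}} {{r,s,u}}
  A234: {{p},{p,r},{p,s},{p,u},{p,r,s}}
  A235: {{p,u}} {{t,u}}
  A245: {{p,u}} {{r,u},{r,s,u}}
  A345: {{p,u}}
  A1234: {{p},{p,r},{p,s},{p,u},{p,r,s}}
  A1235: {{p,u}}
  A1245: {{p,u}} {{r,s,u}}
  A1345: {{p,u}}
  A2345: {{p,u}}
  A12345: {{p,u}}
C dims 8,15,14,6; δ0: rk 6, SNF 1^6; δ1: rk 9, SNF 1^9; δ2: rk 5, SNF 1^5
degree 0: 8−6−0 = 2 → Ȟ^0 ≅ Z^2
degree 1: 15−9−6 = 0 → Ȟ^1 ≅ 0
degree 2: 14−5−9 = 0 → Ȟ^2 ≅ 0


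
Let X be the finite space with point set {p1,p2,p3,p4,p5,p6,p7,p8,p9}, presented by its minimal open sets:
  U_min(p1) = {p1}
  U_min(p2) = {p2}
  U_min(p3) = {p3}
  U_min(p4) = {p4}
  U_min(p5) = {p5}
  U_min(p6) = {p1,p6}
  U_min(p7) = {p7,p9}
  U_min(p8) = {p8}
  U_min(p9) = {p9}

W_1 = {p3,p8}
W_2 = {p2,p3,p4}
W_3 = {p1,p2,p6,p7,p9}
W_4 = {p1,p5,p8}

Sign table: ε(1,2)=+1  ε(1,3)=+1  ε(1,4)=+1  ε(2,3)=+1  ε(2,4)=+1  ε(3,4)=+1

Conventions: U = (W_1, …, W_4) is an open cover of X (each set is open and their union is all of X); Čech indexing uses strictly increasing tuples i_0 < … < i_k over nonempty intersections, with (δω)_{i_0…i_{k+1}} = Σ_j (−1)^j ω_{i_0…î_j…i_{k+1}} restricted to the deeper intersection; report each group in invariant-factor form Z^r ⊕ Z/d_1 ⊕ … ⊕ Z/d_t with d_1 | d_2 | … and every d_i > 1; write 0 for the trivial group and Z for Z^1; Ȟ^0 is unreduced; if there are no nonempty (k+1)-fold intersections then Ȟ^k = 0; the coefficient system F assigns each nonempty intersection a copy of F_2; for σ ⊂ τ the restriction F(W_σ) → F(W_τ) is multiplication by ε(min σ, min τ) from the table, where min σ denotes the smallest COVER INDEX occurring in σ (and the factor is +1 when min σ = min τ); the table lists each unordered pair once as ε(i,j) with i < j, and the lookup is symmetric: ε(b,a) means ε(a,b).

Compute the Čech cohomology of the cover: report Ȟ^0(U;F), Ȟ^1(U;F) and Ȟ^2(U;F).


nonempty intersections:
  W12={p3} W14={p8} W23={p2} W34={p1}
C dims 4,4; δ0: rk_F2 3
Ȟ^0: (4−3)−0=1 ⇒ Z/2
Ȟ^1: (4−0)−3=1 ⇒ Z/2
Ȟ^2: (0−0)−0=0 ⇒ 0

Ȟ^0(U;F) ≅ Z/2; Ȟ^1(U;F) ≅ Z/2; Ȟ^2(U;F) ≅ 0


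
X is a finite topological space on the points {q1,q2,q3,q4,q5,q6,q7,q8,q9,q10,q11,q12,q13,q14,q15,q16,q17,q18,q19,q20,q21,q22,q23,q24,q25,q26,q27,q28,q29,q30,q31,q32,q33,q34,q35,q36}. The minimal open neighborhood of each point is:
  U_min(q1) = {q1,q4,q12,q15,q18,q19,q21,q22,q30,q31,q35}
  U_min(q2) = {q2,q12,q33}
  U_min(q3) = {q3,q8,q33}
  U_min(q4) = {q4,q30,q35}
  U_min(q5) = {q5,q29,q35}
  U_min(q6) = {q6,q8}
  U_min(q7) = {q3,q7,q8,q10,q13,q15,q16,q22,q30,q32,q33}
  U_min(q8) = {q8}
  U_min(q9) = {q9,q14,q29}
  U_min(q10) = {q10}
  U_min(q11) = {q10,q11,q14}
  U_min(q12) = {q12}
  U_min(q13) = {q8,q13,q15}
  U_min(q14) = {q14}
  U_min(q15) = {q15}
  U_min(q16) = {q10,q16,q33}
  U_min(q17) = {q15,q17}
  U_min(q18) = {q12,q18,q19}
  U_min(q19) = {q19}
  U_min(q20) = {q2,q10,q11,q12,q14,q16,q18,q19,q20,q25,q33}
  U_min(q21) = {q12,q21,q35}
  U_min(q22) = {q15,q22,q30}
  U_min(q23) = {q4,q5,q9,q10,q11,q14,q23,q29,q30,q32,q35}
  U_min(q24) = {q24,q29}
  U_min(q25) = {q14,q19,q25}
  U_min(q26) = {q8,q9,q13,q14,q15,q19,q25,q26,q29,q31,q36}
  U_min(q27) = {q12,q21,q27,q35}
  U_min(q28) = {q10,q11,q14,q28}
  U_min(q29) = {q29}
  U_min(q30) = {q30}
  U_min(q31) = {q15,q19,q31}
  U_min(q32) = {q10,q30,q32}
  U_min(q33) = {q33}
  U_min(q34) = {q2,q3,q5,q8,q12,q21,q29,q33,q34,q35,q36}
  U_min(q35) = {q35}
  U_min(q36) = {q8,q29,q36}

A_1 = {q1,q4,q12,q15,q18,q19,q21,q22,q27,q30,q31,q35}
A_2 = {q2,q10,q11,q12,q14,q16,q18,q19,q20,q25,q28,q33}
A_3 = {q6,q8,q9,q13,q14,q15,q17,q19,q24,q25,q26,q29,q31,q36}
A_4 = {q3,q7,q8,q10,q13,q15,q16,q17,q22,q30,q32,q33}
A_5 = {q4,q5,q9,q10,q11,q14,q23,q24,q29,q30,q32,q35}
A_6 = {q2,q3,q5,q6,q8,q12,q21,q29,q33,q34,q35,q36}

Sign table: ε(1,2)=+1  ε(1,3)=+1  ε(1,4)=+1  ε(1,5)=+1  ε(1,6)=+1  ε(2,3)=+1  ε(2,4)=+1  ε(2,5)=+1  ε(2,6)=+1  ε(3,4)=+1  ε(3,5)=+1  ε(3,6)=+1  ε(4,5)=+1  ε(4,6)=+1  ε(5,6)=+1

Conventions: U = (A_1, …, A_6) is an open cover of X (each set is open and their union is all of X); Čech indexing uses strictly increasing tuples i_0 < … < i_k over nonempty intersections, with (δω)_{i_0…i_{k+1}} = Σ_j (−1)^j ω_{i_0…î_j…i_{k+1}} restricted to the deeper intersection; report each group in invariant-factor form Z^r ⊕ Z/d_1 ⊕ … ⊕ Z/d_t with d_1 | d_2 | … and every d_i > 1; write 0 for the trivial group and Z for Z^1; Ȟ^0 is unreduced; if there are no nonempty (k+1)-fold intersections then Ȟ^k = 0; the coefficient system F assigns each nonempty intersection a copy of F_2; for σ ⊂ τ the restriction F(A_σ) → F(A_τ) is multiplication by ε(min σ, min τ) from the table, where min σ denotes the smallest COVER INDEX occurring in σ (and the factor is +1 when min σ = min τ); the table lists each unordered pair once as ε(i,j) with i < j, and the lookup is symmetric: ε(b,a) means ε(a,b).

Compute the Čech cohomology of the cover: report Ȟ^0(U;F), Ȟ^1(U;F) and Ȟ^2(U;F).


cover nerve:
  A12={q12,q18,q19} A13={q15,q19,q31} A14={q15,q22,q30} A15={q4,q30,q35} A16={q12,q21,q35} A23={q14,q19,q25} A24={q10,q16,q33} A25={q10,q11,q14} A26={q2,q12,q33} A34={q8,q13,q15,q17} A35={q9,q14,q24,q29} A36={q6,q8,q29,q36} A45={q10,q30,q32} A46={q3,q8,q33} A56={q5,q29,q35}
  A123={q19} A126={q12} A134={q15} A145={q30} A156={q35} A235={q14} A245={q10} A246={q33} A346={q8} A356={q29}
C dims 6,15,10; δ0: rk_F2 5; δ1: rk_F2 9
Ȟ^0: (6−5)−0=1 ⇒ Z/2
Ȟ^1: (15−9)−5=1 ⇒ Z/2
Ȟ^2: (10−0)−9=1 ⇒ Z/2

Ȟ^0 = Z/2,  Ȟ^1 = Z/2,  Ȟ^2 = Z/2


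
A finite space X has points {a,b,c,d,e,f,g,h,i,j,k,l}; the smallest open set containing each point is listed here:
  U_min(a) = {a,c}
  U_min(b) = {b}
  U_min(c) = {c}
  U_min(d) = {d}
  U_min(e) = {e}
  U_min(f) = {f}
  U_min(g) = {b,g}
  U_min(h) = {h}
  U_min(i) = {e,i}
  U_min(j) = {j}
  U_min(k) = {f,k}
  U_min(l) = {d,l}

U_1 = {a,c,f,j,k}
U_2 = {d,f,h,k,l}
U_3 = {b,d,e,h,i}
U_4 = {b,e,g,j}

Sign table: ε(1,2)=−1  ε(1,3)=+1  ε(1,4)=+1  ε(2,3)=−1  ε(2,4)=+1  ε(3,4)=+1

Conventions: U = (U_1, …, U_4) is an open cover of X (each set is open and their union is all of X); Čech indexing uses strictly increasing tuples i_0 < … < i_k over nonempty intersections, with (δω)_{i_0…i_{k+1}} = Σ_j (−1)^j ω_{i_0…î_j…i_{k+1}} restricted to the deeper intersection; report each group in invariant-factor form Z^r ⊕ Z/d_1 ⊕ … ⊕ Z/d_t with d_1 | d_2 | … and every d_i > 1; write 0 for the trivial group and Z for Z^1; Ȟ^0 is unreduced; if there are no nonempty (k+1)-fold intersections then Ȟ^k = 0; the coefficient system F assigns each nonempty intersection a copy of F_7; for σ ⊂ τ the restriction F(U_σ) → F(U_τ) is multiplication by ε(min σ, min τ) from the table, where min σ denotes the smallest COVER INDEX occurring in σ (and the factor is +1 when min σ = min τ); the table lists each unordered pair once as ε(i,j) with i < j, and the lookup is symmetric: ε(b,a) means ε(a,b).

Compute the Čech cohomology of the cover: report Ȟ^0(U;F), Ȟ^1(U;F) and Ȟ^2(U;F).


nonempty intersections:
  U12={f,k} U14={j} U23={d,h} U34={b,e}
C dims 4,4; δ0: rk_F7 3
Ȟ^0: (4−3)−0=1 ⇒ Z/7
Ȟ^1: (4−0)−3=1 ⇒ Z/7
Ȟ^2: (0−0)−0=0 ⇒ 0

Ȟ^0 = Z/7, Ȟ^1 = Z/7 and Ȟ^2 = 0


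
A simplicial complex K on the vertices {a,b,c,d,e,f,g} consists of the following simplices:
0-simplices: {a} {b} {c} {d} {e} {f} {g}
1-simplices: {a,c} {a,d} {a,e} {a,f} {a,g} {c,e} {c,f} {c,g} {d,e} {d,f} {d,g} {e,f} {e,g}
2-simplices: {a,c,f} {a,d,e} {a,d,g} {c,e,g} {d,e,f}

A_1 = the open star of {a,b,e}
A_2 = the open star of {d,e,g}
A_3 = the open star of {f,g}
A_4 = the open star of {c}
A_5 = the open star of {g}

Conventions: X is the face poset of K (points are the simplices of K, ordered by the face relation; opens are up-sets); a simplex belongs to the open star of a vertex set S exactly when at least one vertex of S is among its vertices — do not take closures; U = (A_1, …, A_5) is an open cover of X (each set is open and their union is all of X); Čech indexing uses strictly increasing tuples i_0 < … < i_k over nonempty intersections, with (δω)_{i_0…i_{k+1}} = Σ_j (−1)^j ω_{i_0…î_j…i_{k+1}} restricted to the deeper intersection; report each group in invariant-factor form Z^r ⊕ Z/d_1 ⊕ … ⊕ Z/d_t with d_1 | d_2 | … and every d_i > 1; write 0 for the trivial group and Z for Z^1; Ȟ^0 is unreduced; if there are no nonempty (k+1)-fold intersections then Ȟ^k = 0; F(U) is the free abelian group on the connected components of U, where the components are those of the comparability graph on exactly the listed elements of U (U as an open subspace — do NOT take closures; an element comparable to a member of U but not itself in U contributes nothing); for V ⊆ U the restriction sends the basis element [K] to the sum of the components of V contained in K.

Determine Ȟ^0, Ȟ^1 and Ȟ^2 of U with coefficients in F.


intersection data:
  A1={{a},{b},{e},{a,c},{a,d},{a,e},{a,f},{a,g},{c,e},{d,e},{e,f},{e,g},{a,c,f},{a,d,e},{a,d,g},{c,e,g},{d,e,f}} A2={{d},{e},{g},{a,d},{a,e},{a,g},{c,e},{c,g},{d,e},{d,f},{d,g},{e,f},{e,g},{a,d,e},{a,d,g},{c,e,g},{d,e,f}} A3={{f},{g},{a,f},{a,g},{c,f},{c,g},{d,f},{d,g},{e,f},{e,g},{a,c,f},{a,d,g},{c,e,g},{d,e,f}} A4={{c},{a,c},{c,e},{c,f},{c,g},{a,c,f},{c,e,g}} A5={{g},{a,g},{c,g},{d,g},{e,g},{a,d,g},{c,e,g}}
  A12={{e},{a,d},{a,e},{a,g},{c,e},{d,e},{e,f},{e,g},{a,d,e},{a,d,g},{c,e,g},{d,e,f}} A13={{a,f},{a,g},{e,f},{e,g},{a,c,f},{a,d,g},{c,e,g},{d,e,f}} A14={{a,c},{c,e},{a,c,f},{c,e,g}} A15={{a,g},{e,g},{a,d,g},{c,e,g}} A23={{g},{a,g},{c,g},{d,f},{d,g},{e,f},{e,g},{a,d,g},{c,e,g},{d,e,f}} A24={{c,e},{c,g},{c,e,g}} A25={{g},{a,g},{c,g},{d,g},{e,g},{a,d,g},{c,e,g}} A34={{c,f},{c,g},{a,c,f},{c,e,g}} A35={{g},{a,g},{c,g},{d,g},{e,g},{a,d,g},{c,e,g}} A45={{c,g},{c,e,g}}
  A123={{a,g},{e,f},{e,g},{a,d,g},{c,e,g},{d,e,f}} A124={{c,e},{c,e,g}} A125={{a,g},{e,g},{a,d,g},{c,e,g}} A134={{a,c,f},{c,e,g}} A135={{a,g},{e,g},{a,d,g},{c,e,g}} A145={{c,e,g}} A234={{c,g},{c,e,g}} A235={{g},{a,g},{c,g},{d,g},{e,g},{a,d,g},{c,e,g}} A245={{c,g},{c,e,g}} A345={{c,g},{c,e,g}}
  A1234={{c,e,g}} A1235={{a,g},{e,g},{a,d,g},{c,e,g}} A1245={{c,e,g}} A1345={{c,e,g}} A2345={{c,g},{c,e,g}}
  A12345={{c,e,g}}
components per intersection:
  A1: {{a},{e},{a,c},{a,d},{a,e},{a,f},{a,g},{c,e},{d,e},{e,f},{e,g},{a,c,f},{a,d,e},{a,d,g},{c,e,g},{d,e,f}} {{b}}
  A2: {{d},{e},{g},{a,d},{a,e},{a,g},{c,e},{c,g},{d,e},{d,f},{d,g},{e,f},{e,g},{a,d,e},{a,d,g},{c,e,g},{d,e,f}}
  A3: {{f},{a,f},{c,f},{d,f},{e,f},{a,c,f},{d,e,f}} {{g},{a,g},{c,g},{d,g},{e,g},{a,d,g},{c,e,g}}
  A4: {{c},{a,c},{c,e},{c,f},{c,g},{a,c,f},{c,e,g}}
  A5: {{g},{a,g},{c,g},{d,g},{e,g},{a,d,g},{c,e,g}}
  A12: {{e},{a,d},{a,e},{a,g},{c,e},{d,e},{e,f},{e,g},{a,d,e},{a,d,g},{c,e,g},{d,e,f}}
  A13: {{a,f},{a,c,f}} {{a,g},{a,d,g}} {{e,f},{d,e,f}} {{e,g},{c,e,g}}
  A14: {{a,c},{a,c,f}} {{c,e},{c,e,g}}
  A15: {{a,g},{a,d,g}} {{e,g},{c,e,g}}
  A23: {{g},{a,g},{c,g},{d,g},{e,g},{a,d,g},{c,e,g}} {{d,f},{e,f},{d,e,f}}
  A24: {{c,e},{c,g},{c,e,g}}
  A25: {{g},{a,g},{c,g},{d,g},{e,g},{a,d,g},{c,e,g}}
  A34: {{c,f},{a,c,f}} {{c,g},{c,e,g}}
  A35: {{g},{a,g},{c,g},{d,g},{e,g},{a,d,g},{c,e,g}}
  A45: {{c,g},{c,e,g}}
  A123: {{a,g},{a,d,g}} {{e,f},{d,e,f}} {{e,g},{c,e,g}}
  A124: {{c,e},{c,e,g}}
  A125: {{a,g},{a,d,g}} {{e,g},{c,e,g}}
  A134: {{a,c,f}} {{c,e,g}}
  A135: {{a,g},{a,d,g}} {{e,g},{c,e,g}}
  A145: {{c,e,g}}
  A234: {{c,g},{c,e,g}}
  A235: {{g},{a,g},{c,g},{d,g},{e,g},{a,d,g},{c,e,g}}
  A245: {{c,g},{c,e,g}}
  A345: {{c,g},{c,e,g}}
  A1234: {{c,e,g}}
  A1235: {{a,g},{a,d,g}} {{e,g},{c,e,g}}
  A1245: {{c,e,g}}
  A1345: {{c,e,g}}
  A2345: {{c,g},{c,e,g}}
  A12345: {{c,e,g}}
C dims 7,17,15,6; δ0: rk 5, SNF 1^5; δ1: rk 10, SNF 1^10; δ2: rk 5, SNF 1^5
Ȟ^0 = (7 − 5) − 0 = 2, so Ȟ^0 ≅ Z^2
Ȟ^1 = (17 − 10) − 5 = 2, so Ȟ^1 ≅ Z^2
Ȟ^2 = (15 − 5) − 10 = 0, so Ȟ^2 ≅ 0

Ȟ^0(U;F) ≅ Z^2,  Ȟ^1(U;F) ≅ Z^2,  Ȟ^2(U;F) ≅ 0


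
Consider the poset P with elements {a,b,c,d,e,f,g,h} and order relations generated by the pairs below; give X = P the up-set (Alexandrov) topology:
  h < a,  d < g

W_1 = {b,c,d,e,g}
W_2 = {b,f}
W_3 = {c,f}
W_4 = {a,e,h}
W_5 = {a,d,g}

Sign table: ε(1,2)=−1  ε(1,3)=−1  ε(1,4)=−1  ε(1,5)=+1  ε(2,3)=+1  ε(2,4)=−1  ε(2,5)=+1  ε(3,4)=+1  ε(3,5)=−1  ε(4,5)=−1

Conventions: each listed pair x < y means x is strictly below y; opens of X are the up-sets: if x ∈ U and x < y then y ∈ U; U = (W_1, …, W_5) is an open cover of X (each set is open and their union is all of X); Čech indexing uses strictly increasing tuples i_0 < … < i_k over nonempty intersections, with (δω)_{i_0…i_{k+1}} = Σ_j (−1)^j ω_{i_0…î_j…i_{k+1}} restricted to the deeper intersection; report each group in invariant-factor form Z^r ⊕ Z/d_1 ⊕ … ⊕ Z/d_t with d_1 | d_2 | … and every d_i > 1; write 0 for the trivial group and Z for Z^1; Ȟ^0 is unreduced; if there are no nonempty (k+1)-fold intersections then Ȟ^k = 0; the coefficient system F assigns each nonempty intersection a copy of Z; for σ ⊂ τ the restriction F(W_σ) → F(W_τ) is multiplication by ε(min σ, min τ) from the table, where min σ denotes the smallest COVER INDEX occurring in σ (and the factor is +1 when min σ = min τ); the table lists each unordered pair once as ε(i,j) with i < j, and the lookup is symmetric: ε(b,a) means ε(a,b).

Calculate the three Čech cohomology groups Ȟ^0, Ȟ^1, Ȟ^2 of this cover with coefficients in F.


Ȟ^0(U;F) ≅ Z,  Ȟ^1(U;F) ≅ Z^2,  Ȟ^2(U;F) ≅ 0

nonempty overlaps:
  W12={b} W13={c} W14={e} W15={d,g} W23={f} W45={a}
C dims 5,6; δ0: rk 4, SNF 1^4
degree 0: 5−4−0 = 1 → Ȟ^0 ≅ Z
degree 1: 6−0−4 = 2 → Ȟ^1 ≅ Z^2
degree 2: 0−0−0 = 0 → Ȟ^2 ≅ 0


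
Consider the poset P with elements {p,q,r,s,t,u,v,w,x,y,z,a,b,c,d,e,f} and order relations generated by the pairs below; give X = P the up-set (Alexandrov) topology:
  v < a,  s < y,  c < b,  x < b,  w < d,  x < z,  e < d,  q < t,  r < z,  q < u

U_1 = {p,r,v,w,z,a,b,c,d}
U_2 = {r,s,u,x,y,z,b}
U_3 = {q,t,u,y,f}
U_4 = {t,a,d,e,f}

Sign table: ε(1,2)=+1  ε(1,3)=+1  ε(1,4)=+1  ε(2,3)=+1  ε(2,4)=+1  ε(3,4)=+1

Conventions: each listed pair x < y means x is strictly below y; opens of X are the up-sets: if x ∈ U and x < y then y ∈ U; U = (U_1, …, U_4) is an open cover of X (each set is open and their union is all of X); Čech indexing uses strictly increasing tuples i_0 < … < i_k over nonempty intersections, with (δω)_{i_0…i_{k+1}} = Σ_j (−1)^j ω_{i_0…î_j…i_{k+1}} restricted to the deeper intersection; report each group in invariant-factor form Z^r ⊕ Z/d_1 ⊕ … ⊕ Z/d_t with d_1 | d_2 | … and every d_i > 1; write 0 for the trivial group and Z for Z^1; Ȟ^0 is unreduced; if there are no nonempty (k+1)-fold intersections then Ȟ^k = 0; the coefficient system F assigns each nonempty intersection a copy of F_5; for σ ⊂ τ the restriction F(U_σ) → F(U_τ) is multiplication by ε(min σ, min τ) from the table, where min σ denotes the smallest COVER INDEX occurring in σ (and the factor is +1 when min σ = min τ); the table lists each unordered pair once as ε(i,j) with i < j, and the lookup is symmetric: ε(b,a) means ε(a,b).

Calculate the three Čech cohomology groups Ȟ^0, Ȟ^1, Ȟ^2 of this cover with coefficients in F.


Ȟ^0 ≅ Z/5,  Ȟ^1 ≅ Z/5,  Ȟ^2 ≅ 0

nonempty intersections:
  U12={r,z,b} U14={a,d} U23={u,y} U34={t,f}
C dims 4,4; δ0: rk_F5 3
Ȟ^0: (4−3)−0=1 ⇒ Z/5
Ȟ^1: (4−0)−3=1 ⇒ Z/5
Ȟ^2: (0−0)−0=0 ⇒ 0


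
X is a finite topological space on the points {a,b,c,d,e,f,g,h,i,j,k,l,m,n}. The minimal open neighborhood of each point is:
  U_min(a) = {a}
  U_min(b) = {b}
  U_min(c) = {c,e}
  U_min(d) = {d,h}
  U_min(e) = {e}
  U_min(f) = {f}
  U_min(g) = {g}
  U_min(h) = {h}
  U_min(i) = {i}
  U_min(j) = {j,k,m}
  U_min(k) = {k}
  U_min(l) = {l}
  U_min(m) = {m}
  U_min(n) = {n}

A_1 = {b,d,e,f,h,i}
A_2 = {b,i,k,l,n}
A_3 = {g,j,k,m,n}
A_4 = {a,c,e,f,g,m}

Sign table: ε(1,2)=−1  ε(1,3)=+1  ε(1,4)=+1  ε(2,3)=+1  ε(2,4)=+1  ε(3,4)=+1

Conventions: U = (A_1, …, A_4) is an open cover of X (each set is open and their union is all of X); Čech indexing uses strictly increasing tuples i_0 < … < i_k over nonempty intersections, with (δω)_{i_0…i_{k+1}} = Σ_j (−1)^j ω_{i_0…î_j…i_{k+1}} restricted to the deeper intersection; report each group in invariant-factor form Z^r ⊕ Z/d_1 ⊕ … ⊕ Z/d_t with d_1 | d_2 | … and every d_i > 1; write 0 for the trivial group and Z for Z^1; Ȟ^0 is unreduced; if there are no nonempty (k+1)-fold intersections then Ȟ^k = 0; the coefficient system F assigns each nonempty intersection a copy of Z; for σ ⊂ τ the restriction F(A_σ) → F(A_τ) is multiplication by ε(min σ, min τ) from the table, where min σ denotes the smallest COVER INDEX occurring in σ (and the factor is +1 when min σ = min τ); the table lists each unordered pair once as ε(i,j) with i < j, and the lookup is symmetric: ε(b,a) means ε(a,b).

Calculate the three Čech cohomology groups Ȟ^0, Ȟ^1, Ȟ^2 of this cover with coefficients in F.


Ȟ^0(U;F) ≅ 0; Ȟ^1(U;F) ≅ Z/2; Ȟ^2(U;F) ≅ 0

nonempty intersections:
  A12={b,i} A14={e,f} A23={k,n} A34={g,m}
C dims 4,4; δ0: rk 4, SNF 1^3·2
Ȟ^0: (4−4)−0=0 ⇒ 0
Ȟ^1: (4−0)−4=0 plus torsion [2] ⇒ Z/2
Ȟ^2: (0−0)−0=0 ⇒ 0


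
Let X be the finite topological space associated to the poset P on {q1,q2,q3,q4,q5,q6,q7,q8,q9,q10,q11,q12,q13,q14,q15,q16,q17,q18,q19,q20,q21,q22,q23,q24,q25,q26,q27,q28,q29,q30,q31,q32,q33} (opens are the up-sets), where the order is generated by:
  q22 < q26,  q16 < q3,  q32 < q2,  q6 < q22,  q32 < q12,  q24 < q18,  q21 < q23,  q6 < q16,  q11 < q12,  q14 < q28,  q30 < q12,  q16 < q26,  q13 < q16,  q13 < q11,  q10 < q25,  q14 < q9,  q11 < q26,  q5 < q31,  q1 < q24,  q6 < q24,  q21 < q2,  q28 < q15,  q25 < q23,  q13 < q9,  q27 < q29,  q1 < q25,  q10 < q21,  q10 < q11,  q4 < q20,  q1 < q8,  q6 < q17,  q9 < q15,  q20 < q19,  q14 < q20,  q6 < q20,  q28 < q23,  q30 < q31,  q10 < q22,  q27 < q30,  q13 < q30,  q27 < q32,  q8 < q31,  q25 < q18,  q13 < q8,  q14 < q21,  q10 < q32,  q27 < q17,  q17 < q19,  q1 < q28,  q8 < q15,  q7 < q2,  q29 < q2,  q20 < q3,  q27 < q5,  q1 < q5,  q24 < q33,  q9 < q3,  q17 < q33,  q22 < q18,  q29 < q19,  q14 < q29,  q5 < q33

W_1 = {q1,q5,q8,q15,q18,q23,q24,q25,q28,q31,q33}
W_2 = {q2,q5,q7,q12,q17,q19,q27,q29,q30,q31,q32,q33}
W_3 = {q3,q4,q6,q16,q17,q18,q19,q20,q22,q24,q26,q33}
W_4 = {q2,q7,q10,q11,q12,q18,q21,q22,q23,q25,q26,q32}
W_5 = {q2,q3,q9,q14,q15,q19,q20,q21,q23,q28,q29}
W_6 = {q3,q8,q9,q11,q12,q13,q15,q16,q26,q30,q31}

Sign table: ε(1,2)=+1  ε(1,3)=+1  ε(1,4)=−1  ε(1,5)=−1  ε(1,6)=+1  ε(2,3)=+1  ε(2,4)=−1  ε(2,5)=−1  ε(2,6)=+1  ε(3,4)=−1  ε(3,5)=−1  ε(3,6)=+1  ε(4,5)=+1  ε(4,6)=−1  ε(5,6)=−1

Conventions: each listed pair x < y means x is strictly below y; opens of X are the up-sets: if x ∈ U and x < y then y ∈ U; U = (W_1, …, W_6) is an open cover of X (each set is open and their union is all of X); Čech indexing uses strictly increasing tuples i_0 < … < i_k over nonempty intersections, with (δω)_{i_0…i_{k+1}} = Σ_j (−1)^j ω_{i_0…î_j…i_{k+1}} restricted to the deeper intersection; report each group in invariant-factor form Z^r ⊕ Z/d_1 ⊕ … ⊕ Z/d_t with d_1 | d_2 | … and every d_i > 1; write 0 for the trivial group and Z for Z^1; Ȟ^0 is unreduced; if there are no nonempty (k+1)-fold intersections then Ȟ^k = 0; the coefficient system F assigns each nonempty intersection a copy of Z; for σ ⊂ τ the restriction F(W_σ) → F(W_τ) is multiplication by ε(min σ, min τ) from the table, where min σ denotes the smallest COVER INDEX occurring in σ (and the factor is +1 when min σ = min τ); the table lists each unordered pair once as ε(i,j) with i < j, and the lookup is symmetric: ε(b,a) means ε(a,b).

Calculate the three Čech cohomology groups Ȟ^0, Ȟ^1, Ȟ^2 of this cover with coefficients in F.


Ȟ^0(U;F) ≅ Z, Ȟ^1(U;F) ≅ 0, Ȟ^2(U;F) ≅ Z/2

cover nerve:
  W12={q5,q31,q33} W13={q18,q24,q33} W14={q18,q23,q25} W15={q15,q23,q28} W16={q8,q15,q31} W23={q17,q19,q33} W24={q2,q7,q12,q32} W25={q2,q19,q29} W26={q12,q30,q31} W34={q18,q22,q26} W35={q3,q19,q20} W36={q3,q16,q26} W45={q2,q21,q23} W46={q11,q12,q26} W56={q3,q9,q15}
  W123={q33} W126={q31} W134={q18} W145={q23} W156={q15} W235={q19} W245={q2} W246={q12} W346={q26} W356={q3}
C dims 6,15,10; δ0: rk 5, SNF 1^5; δ1: rk 10, SNF 1^9·2
Ȟ^0: (6−5)−0=1 ⇒ Z
Ȟ^1: (15−10)−5=0 ⇒ 0
Ȟ^2: (10−0)−10=0 plus torsion [2] ⇒ Z/2


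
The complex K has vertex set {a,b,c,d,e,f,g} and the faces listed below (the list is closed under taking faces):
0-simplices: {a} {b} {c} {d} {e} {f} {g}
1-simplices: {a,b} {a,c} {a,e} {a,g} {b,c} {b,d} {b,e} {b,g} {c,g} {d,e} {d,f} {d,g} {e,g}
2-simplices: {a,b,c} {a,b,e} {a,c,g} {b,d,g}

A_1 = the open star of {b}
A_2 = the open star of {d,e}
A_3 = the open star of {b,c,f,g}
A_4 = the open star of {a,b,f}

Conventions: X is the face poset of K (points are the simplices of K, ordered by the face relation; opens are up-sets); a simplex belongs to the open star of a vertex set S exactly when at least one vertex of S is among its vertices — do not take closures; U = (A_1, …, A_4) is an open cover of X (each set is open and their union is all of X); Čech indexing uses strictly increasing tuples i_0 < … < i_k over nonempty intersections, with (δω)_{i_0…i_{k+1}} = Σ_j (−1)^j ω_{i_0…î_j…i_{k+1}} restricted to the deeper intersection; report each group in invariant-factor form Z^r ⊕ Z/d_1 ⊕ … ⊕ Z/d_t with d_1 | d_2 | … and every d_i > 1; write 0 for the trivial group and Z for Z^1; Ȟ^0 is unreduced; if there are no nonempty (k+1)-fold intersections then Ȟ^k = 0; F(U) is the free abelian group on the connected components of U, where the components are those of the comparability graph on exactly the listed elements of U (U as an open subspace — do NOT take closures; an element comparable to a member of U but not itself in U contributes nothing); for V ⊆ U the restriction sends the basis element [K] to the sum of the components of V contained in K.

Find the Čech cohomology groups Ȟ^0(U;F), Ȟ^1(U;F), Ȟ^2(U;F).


nerve of the cover:
  A1={{b},{a,b},{b,c},{b,d},{b,e},{b,g},{a,b,c},{a,b,e},{b,d,g}} A2={{d},{e},{a,e},{b,d},{b,e},{d,e},{d,f},{d,g},{e,g},{a,b,e},{b,d,g}} A3={{b},{c},{f},{g},{a,b},{a,c},{a,g},{b,c},{b,d},{b,e},{b,g},{c,g},{d,f},{d,g},{e,g},{a,b,c},{a,b,e},{a,c,g},{b,d,g}} A4={{a},{b},{f},{a,b},{a,c},{a,e},{a,g},{b,c},{b,d},{b,e},{b,g},{d,f},{a,b,c},{a,b,e},{a,c,g},{b,d,g}}
  A12={{b,d},{b,e},{a,b,e},{b,d,g}} A13={{b},{a,b},{b,c},{b,d},{b,e},{b,g},{a,b,c},{a,b,e},{b,d,g}} A14={{b},{a,b},{b,c},{b,d},{b,e},{b,g},{a,b,c},{a,b,e},{b,d,g}} A23={{b,d},{b,e},{d,f},{d,g},{e,g},{a,b,e},{b,d,g}} A24={{a,e},{b,d},{b,e},{d,f},{a,b,e},{b,d,g}} A34={{b},{f},{a,b},{a,c},{a,g},{b,c},{b,d},{b,e},{b,g},{d,f},{a,b,c},{a,b,e},{a,c,g},{b,d,g}}
  A123={{b,d},{b,e},{a,b,e},{b,d,g}} A124={{b,d},{b,e},{a,b,e},{b,d,g}} A134={{b},{a,b},{b,c},{b,d},{b,e},{b,g},{a,b,c},{a,b,e},{b,d,g}} A234={{b,d},{b,e},{d,f},{a,b,e},{b,d,g}}
  A1234={{b,d},{b,e},{a,b,e},{b,d,g}}
components per intersection:
  A1: {{b},{a,b},{b,c},{b,d},{b,e},{b,g},{a,b,c},{a,b,e},{b,d,g}}
  A2: {{d},{e},{a,e},{b,d},{b,e},{d,e},{d,f},{d,g},{e,g},{a,b,e},{b,d,g}}
  A3: {{b},{c},{g},{a,b},{a,c},{a,g},{b,c},{b,d},{b,e},{b,g},{c,g},{d,g},{e,g},{a,b,c},{a,b,e},{a,c,g},{b,d,g}} {{f},{d,f}}
  A4: {{a},{b},{a,b},{a,c},{a,e},{a,g},{b,c},{b,d},{b,e},{b,g},{a,b,c},{a,b,e},{a,c,g},{b,d,g}} {{f},{d,f}}
  A12: {{b,d},{b,d,g}} {{b,e},{a,b,e}}
  A13: {{b},{a,b},{b,c},{b,d},{b,e},{b,g},{a,b,c},{a,b,e},{b,d,g}}
  A14: {{b},{a,b},{b,c},{b,d},{b,e},{b,g},{a,b,c},{a,b,e},{b,d,g}}
  A23: {{b,d},{d,g},{b,d,g}} {{b,e},{a,b,e}} {{d,f}} {{e,g}}
  A24: {{a,e},{b,e},{a,b,e}} {{b,d},{b,d,g}} {{d,f}}
  A34: {{b},{a,b},{a,c},{a,g},{b,c},{b,d},{b,e},{b,g},{a,b,c},{a,b,e},{a,c,g},{b,d,g}} {{f},{d,f}}
  A123: {{b,d},{b,d,g}} {{b,e},{a,b,e}}
  A124: {{b,d},{b,d,g}} {{b,e},{a,b,e}}
  A134: {{b},{a,b},{b,c},{b,d},{b,e},{b,g},{a,b,c},{a,b,e},{b,d,g}}
  A234: {{b,d},{b,d,g}} {{b,e},{a,b,e}} {{d,f}}
  A1234: {{b,d},{b,d,g}} {{b,e},{a,b,e}}
C dims 6,13,8,2; δ0: rk 5, SNF 1^5; δ1: rk 6, SNF 1^6; δ2: rk 2, SNF 1^2
Ȟ^0 = (6 − 5) − 0 = 1, so Ȟ^0 ≅ Z
Ȟ^1 = (13 − 6) − 5 = 2, so Ȟ^1 ≅ Z^2
Ȟ^2 = (8 − 2) − 6 = 0, so Ȟ^2 ≅ 0

Ȟ^0 = Z; Ȟ^1 = Z^2; Ȟ^2 = 0


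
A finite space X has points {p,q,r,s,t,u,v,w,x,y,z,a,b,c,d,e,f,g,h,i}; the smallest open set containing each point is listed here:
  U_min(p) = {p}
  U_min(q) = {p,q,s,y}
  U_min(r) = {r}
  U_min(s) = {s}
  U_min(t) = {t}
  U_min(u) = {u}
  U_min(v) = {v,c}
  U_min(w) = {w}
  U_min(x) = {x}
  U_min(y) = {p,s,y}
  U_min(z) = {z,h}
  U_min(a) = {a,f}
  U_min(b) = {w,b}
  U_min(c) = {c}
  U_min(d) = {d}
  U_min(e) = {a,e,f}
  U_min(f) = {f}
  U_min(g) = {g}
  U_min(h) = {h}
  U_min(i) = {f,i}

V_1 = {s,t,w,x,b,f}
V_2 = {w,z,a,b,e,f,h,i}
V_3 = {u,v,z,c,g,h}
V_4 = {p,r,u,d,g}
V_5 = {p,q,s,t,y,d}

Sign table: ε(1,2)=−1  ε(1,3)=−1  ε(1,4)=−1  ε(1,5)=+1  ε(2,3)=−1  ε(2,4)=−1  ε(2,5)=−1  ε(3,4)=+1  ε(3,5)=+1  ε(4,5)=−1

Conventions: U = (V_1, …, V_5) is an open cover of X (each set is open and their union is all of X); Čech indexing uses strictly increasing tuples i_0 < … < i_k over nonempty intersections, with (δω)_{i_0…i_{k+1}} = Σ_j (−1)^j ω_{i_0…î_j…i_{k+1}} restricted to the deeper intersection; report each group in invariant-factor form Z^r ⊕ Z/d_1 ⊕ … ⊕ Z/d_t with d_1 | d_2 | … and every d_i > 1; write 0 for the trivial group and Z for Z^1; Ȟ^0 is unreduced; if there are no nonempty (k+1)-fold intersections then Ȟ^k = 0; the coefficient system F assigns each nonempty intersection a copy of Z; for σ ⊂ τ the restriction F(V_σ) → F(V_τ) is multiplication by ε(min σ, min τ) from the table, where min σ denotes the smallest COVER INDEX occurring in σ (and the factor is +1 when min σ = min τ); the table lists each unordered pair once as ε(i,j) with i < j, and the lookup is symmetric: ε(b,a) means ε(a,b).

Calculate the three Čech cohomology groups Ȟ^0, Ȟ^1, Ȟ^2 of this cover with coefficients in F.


nerve of the cover:
  V12={w,b,f} V15={s,t} V23={z,h} V34={u,g} V45={p,d}
C dims 5,5; δ0: rk 5, SNF 1^4·2
Ȟ^0 = (5 − 5) − 0 = 0, so Ȟ^0 ≅ 0
Ȟ^1 = (5 − 0) − 5 = 0 plus torsion [2], so Ȟ^1 ≅ Z/2
Ȟ^2 = (0 − 0) − 0 = 0, so Ȟ^2 ≅ 0

Ȟ^0(U;F) ≅ 0; Ȟ^1(U;F) ≅ Z/2; Ȟ^2(U;F) ≅ 0


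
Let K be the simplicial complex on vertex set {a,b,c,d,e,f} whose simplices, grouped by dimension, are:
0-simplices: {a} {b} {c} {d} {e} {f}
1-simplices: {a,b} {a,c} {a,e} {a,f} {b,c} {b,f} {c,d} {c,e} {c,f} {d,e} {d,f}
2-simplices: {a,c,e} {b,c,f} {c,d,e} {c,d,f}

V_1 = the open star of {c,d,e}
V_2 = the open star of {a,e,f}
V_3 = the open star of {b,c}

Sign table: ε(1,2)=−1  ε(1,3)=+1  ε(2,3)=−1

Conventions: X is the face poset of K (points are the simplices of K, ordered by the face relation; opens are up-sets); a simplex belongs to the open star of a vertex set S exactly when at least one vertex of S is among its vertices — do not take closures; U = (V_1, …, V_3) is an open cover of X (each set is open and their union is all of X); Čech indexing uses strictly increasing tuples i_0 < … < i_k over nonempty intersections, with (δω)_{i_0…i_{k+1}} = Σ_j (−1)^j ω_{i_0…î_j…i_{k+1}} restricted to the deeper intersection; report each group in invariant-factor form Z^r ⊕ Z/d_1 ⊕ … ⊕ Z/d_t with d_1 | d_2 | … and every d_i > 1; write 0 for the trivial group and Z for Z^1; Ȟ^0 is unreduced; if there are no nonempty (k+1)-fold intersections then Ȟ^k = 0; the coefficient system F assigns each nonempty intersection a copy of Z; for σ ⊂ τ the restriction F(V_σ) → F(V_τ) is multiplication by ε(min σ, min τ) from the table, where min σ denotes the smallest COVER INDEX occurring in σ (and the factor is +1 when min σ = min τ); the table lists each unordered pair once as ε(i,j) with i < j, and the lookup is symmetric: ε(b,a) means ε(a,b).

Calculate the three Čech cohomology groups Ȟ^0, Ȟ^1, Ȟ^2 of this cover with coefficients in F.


nerve of the cover:
  V1={{c},{d},{e},{a,c},{a,e},{b,c},{c,d},{c,e},{c,f},{d,e},{d,f},{a,c,e},{b,c,f},{c,d,e},{c,d,f}} V2={{a},{e},{f},{a,b},{a,c},{a,e},{a,f},{b,f},{c,e},{c,f},{d,e},{d,f},{a,c,e},{b,c,f},{c,d,e},{c,d,f}} V3={{b},{c},{a,b},{a,c},{b,c},{b,f},{c,d},{c,e},{c,f},{a,c,e},{b,c,f},{c,d,e},{c,d,f}}
  V12={{e},{a,c},{a,e},{c,e},{c,f},{d,e},{d,f},{a,c,e},{b,c,f},{c,d,e},{c,d,f}} V13={{c},{a,c},{b,c},{c,d},{c,e},{c,f},{a,c,e},{b,c,f},{c,d,e},{c,d,f}} V23={{a,b},{a,c},{b,f},{c,e},{c,f},{a,c,e},{b,c,f},{c,d,e},{c,d,f}}
  V123={{a,c},{c,e},{c,f},{a,c,e},{b,c,f},{c,d,e},{c,d,f}}
C dims 3,3,1; δ0: rk 2, SNF 1^2; δ1: rk 1, SNF 1^1
Ȟ^0 = (3 − 2) − 0 = 1, so Ȟ^0 ≅ Z
Ȟ^1 = (3 − 1) − 2 = 0, so Ȟ^1 ≅ 0
Ȟ^2 = (1 − 0) − 1 = 0, so Ȟ^2 ≅ 0

Ȟ^0(U;F) ≅ Z, Ȟ^1(U;F) ≅ 0 and Ȟ^2(U;F) ≅ 0


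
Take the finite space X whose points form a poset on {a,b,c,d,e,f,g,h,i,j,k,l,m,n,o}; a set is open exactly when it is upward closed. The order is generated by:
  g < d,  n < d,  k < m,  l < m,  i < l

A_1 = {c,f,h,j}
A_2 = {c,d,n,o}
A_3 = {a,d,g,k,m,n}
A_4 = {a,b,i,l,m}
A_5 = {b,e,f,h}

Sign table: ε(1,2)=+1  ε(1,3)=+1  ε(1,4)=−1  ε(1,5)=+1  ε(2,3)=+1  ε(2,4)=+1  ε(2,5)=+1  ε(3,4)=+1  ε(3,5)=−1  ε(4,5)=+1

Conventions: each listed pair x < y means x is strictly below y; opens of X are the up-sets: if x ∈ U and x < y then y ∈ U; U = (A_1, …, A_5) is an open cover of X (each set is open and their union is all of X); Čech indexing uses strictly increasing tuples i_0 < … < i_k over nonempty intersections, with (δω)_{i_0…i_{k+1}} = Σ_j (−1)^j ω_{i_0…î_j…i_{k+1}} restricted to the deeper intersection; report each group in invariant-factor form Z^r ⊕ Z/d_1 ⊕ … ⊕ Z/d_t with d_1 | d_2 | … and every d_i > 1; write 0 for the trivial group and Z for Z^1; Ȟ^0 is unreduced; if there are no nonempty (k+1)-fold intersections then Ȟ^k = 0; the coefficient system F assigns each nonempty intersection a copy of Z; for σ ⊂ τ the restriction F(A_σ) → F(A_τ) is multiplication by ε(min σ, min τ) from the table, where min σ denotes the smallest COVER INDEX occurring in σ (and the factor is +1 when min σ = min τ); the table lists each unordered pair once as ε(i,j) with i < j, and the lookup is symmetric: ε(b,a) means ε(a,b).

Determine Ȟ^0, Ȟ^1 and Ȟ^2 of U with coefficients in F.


Ȟ^0 ≅ Z; Ȟ^1 ≅ Z; Ȟ^2 ≅ 0

nonempty intersections:
  A12={c} A15={f,h} A23={d,n} A34={a,m} A45={b}
C dims 5,5; δ0: rk 4, SNF 1^4
Ȟ^0: (5−4)−0=1 ⇒ Z
Ȟ^1: (5−0)−4=1 ⇒ Z
Ȟ^2: (0−0)−0=0 ⇒ 0
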